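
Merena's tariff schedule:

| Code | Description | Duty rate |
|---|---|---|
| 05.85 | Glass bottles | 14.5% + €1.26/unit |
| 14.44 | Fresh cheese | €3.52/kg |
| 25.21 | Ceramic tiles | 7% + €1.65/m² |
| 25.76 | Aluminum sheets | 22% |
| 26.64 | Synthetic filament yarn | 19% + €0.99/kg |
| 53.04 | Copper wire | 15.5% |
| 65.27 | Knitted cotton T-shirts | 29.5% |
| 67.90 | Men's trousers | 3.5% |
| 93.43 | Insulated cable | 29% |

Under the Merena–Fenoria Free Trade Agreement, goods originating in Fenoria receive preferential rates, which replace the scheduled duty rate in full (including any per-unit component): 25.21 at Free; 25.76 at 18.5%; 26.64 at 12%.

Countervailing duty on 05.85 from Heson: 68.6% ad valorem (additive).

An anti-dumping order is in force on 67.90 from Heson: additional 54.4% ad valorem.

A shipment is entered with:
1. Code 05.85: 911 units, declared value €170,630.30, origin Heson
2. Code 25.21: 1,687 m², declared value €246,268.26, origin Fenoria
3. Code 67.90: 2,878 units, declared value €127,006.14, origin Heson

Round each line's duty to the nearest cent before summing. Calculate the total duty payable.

€216,478.20

Line 1 (05.85, Heson, 911 units, €170,630.30):
Base rate for 05.85 is 14.5% + €1.26/unit.
Additional duty on 05.85 from Heson: +68.6%. Applied ad valorem rate: 14.5% + 68.6% = 83.1%.
Duty = €170,630.30 × 83.1% + 911 × €1.26 = €142,941.64.
Line 2 (25.21, Fenoria, 1,687 m², €246,268.26):
Base rate for 25.21 is 7% + €1.65/m².
Origin Fenoria qualifies under the Merena–Fenoria agreement and 25.21 is covered: preferential rate Free applies instead.
Duty = €246,268.26 × 0% = €0.00.
Line 3 (67.90, Heson, 2,878 units, €127,006.14):
Base rate for 67.90 is 3.5%.
Additional duty on 67.90 from Heson: +54.4%. Applied ad valorem rate: 3.5% + 54.4% = 57.9%.
Duty = €127,006.14 × 57.9% = €73,536.56.
Total = €142,941.64 + €0.00 + €73,536.56 = €216,478.20.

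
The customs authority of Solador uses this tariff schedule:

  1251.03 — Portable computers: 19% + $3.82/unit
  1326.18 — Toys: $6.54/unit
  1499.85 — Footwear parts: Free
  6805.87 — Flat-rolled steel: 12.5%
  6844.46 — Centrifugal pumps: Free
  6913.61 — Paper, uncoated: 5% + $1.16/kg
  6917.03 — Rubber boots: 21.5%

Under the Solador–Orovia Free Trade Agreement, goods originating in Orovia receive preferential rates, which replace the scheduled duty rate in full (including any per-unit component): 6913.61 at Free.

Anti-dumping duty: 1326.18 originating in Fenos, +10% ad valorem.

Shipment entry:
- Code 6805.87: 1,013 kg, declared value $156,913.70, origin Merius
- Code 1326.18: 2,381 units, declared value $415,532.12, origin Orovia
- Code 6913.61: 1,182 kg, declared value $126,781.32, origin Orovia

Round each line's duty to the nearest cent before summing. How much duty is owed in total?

$35,185.95

Line 1 (6805.87, Merius, 1,013 kg, $156,913.70):
Base rate for 6805.87 is 12.5%.
Duty = $156,913.70 × 12.5% = $19,614.21.
Line 2 (1326.18, Orovia, 2,381 units, $415,532.12):
Base rate for 1326.18 is $6.54/unit.
Origin Orovia is the FTA partner but 1326.18 is not on the preference list; base rate stands.
The additional-duty order on 1326.18 targets Fenos, not Orovia; it does not apply.
Duty = 2,381 × $6.54 = $15,571.74.
Line 3 (6913.61, Orovia, 1,182 kg, $126,781.32):
Base rate for 6913.61 is 5% + $1.16/kg.
Origin Orovia qualifies under the Solador–Orovia agreement and 6913.61 is covered: preferential rate Free applies instead.
Duty = $126,781.32 × 0% = $0.00.
Total = $19,614.21 + $15,571.74 + $0.00 = $35,185.95.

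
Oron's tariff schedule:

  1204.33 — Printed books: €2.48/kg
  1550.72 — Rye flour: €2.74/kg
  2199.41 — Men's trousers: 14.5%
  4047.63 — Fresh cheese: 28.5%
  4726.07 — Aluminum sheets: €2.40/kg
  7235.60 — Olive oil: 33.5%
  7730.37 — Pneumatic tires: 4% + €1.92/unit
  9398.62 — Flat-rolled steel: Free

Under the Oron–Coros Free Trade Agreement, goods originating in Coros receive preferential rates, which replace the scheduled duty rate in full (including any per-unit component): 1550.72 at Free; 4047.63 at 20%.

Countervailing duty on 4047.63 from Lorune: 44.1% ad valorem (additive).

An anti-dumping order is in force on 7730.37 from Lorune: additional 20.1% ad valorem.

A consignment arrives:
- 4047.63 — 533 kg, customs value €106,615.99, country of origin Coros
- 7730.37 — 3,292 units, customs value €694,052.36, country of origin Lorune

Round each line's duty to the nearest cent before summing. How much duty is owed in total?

€194,910.46

Line 1 (4047.63, Coros, 533 kg, €106,615.99):
Base rate for 4047.63 is 28.5%.
Origin Coros qualifies under the Oron–Coros agreement and 4047.63 is covered: preferential rate 20% applies instead.
The additional-duty order on 4047.63 targets Lorune, not Coros; it does not apply.
Duty = €106,615.99 × 20% = €21,323.20.
Line 2 (7730.37, Lorune, 3,292 units, €694,052.36):
Base rate for 7730.37 is 4% + €1.92/unit.
Additional duty on 7730.37 from Lorune: +20.1%. Applied ad valorem rate: 4% + 20.1% = 24.1%.
Duty = €694,052.36 × 24.1% + 3,292 × €1.92 = €173,587.26.
Total = €21,323.20 + €173,587.26 = €194,910.46.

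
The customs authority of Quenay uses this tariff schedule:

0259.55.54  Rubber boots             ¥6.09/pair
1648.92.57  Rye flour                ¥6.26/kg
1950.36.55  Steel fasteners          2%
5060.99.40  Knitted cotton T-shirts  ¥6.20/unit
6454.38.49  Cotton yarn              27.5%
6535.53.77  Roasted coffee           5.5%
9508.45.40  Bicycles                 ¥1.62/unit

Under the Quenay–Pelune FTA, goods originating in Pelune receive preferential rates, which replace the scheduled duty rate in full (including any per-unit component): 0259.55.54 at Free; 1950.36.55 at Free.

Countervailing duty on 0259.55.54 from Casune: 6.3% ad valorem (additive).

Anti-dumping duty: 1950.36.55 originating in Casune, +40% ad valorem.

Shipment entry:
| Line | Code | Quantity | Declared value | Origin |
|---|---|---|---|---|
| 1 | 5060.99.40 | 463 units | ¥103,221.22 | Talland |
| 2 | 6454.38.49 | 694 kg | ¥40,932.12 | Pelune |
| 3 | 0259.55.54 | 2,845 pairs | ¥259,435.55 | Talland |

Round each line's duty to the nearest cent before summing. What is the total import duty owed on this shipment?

Line 1 (5060.99.40, Talland, 463 units, ¥103,221.22):
Base rate for 5060.99.40 is ¥6.20/unit.
Duty = 463 × ¥6.20 = ¥2,870.60.
Line 2 (6454.38.49, Pelune, 694 kg, ¥40,932.12):
Base rate for 6454.38.49 is 27.5%.
Origin Pelune is the FTA partner but 6454.38.49 is not on the preference list; base rate stands.
Duty = ¥40,932.12 × 27.5% = ¥11,256.33.
Line 3 (0259.55.54, Talland, 2,845 pairs, ¥259,435.55):
Base rate for 0259.55.54 is ¥6.09/pair.
0259.55.54 has an FTA preferential rate, but origin Talland is not Pelune; base rate stands.
The additional-duty order on 0259.55.54 targets Casune, not Talland; it does not apply.
Duty = 2,845 × ¥6.09 = ¥17,326.05.
Total = ¥2,870.60 + ¥11,256.33 + ¥17,326.05 = ¥31,452.98.

¥31,452.98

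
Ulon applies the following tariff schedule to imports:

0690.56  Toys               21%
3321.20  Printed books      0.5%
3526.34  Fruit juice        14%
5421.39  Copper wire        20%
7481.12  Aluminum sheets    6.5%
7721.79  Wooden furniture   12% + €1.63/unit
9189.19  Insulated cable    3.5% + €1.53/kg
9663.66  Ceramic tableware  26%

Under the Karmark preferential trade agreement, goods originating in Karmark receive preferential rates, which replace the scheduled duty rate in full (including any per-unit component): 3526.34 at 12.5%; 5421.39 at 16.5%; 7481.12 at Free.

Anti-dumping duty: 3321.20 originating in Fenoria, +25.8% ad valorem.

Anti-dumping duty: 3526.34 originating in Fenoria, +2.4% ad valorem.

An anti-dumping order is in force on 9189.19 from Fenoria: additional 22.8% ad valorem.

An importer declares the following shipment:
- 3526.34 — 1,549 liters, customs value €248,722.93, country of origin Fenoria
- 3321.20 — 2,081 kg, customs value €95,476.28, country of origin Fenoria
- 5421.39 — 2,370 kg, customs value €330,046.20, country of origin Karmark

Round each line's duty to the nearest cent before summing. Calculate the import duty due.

€120,358.44

Line 1 (3526.34, Fenoria, 1,549 liters, €248,722.93):
Base rate for 3526.34 is 14%.
3526.34 has an FTA preferential rate, but origin Fenoria is not Karmark; base rate stands.
Additional duty on 3526.34 from Fenoria: +2.4%. Applied ad valorem rate: 14% + 2.4% = 16.4%.
Duty = €248,722.93 × 16.4% = €40,790.56.
Line 2 (3321.20, Fenoria, 2,081 kg, €95,476.28):
Base rate for 3321.20 is 0.5%.
Additional duty on 3321.20 from Fenoria: +25.8%. Applied ad valorem rate: 0.5% + 25.8% = 26.3%.
Duty = €95,476.28 × 26.3% = €25,110.26.
Line 3 (5421.39, Karmark, 2,370 kg, €330,046.20):
Base rate for 5421.39 is 20%.
Origin Karmark qualifies under the Ulon–Karmark agreement and 5421.39 is covered: preferential rate 16.5% applies instead.
Duty = €330,046.20 × 16.5% = €54,457.62.
Total = €40,790.56 + €25,110.26 + €54,457.62 = €120,358.44.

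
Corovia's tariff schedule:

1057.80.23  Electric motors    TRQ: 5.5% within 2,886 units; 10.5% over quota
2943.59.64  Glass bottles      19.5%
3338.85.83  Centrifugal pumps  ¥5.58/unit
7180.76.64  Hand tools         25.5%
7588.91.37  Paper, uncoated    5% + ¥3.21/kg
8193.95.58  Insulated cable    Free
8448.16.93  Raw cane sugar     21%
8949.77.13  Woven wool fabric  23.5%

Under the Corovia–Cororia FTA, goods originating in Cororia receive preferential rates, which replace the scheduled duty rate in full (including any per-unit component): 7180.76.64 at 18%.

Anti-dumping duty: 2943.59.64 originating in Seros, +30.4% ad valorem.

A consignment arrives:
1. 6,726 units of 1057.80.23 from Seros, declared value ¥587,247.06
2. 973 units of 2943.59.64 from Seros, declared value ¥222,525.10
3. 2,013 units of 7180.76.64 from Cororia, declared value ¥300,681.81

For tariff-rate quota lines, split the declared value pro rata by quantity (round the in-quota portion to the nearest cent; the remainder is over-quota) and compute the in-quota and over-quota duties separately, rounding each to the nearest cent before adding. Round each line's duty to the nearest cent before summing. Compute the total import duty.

Line 1 (1057.80.23, Seros, 6,726 units, ¥587,247.06):
Code 1057.80.23 is under a tariff-rate quota (threshold 2,886 units). In-quota: 2,886 units at 5.5%; over-quota: 3,840 units at 10.5%.
Pro-rata value split: in-quota = ¥587,247.06 × 2,886/6,726 = ¥251,976.66; over-quota = ¥587,247.06 − ¥251,976.66 = ¥335,270.40.
In-quota duty = ¥251,976.66 × 5.5% = ¥13,858.72. Over-quota duty = ¥335,270.40 × 10.5% = ¥35,203.39.
Line duty = ¥13,858.72 + ¥35,203.39 = ¥49,062.11.
Line 2 (2943.59.64, Seros, 973 units, ¥222,525.10):
Base rate for 2943.59.64 is 19.5%.
Additional duty on 2943.59.64 from Seros: +30.4%. Applied ad valorem rate: 19.5% + 30.4% = 49.9%.
Duty = ¥222,525.10 × 49.9% = ¥111,040.02.
Line 3 (7180.76.64, Cororia, 2,013 units, ¥300,681.81):
Base rate for 7180.76.64 is 25.5%.
Origin Cororia qualifies under the Corovia–Cororia agreement and 7180.76.64 is covered: preferential rate 18% applies instead.
Duty = ¥300,681.81 × 18% = ¥54,122.73.
Total = ¥49,062.11 + ¥111,040.02 + ¥54,122.73 = ¥214,224.86.

¥214,224.86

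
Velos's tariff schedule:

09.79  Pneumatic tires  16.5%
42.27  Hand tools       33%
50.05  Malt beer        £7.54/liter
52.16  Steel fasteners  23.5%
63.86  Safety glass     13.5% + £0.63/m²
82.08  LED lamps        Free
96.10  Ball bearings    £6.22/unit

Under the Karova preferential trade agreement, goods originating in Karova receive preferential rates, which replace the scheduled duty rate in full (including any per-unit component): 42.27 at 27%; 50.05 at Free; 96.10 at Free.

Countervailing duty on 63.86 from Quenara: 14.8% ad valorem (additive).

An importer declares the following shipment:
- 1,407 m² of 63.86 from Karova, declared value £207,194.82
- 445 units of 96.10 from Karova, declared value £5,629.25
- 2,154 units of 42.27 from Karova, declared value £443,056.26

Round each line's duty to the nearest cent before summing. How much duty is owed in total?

£148,482.90

Line 1 (63.86, Karova, 1,407 m², £207,194.82):
Base rate for 63.86 is 13.5% + £0.63/m².
Origin Karova is the FTA partner but 63.86 is not on the preference list; base rate stands.
The additional-duty order on 63.86 targets Quenara, not Karova; it does not apply.
Duty = £207,194.82 × 13.5% + 1,407 × £0.63 = £28,857.71.
Line 2 (96.10, Karova, 445 units, £5,629.25):
Base rate for 96.10 is £6.22/unit.
Origin Karova qualifies under the Velos–Karova agreement and 96.10 is covered: preferential rate Free applies instead.
Duty = £5,629.25 × 0% = £0.00.
Line 3 (42.27, Karova, 2,154 units, £443,056.26):
Base rate for 42.27 is 33%.
Origin Karova qualifies under the Velos–Karova agreement and 42.27 is covered: preferential rate 27% applies instead.
Duty = £443,056.26 × 27% = £119,625.19.
Total = £28,857.71 + £0.00 + £119,625.19 = £148,482.90.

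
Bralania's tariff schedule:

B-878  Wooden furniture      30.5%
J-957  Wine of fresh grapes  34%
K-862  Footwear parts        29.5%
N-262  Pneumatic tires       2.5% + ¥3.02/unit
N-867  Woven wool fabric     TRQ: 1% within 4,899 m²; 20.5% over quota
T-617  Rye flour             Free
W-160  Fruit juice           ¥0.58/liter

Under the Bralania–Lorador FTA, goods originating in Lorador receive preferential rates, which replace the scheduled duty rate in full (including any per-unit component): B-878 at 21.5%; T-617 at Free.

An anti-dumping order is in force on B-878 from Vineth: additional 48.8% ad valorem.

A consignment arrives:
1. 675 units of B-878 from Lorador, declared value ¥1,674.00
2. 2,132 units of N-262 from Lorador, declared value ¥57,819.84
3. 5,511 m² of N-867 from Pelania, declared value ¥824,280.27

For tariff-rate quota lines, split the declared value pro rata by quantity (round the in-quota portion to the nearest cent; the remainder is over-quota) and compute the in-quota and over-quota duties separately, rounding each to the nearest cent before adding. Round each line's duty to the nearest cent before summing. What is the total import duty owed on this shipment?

¥34,336.53

Line 1 (B-878, Lorador, 675 units, ¥1,674.00):
Base rate for B-878 is 30.5%.
Origin Lorador qualifies under the Bralania–Lorador agreement and B-878 is covered: preferential rate 21.5% applies instead.
The additional-duty order on B-878 targets Vineth, not Lorador; it does not apply.
Duty = ¥1,674.00 × 21.5% = ¥359.91.
Line 2 (N-262, Lorador, 2,132 units, ¥57,819.84):
Base rate for N-262 is 2.5% + ¥3.02/unit.
Origin Lorador is the FTA partner but N-262 is not on the preference list; base rate stands.
Duty = ¥57,819.84 × 2.5% + 2,132 × ¥3.02 = ¥7,884.14.
Line 3 (N-867, Pelania, 5,511 m², ¥824,280.27):
Code N-867 is under a tariff-rate quota (threshold 4,899 m²). In-quota: 4,899 m² at 1%; over-quota: 612 m² at 20.5%.
Pro-rata value split: in-quota = ¥824,280.27 × 4,899/5,511 = ¥732,743.43; over-quota = ¥824,280.27 − ¥732,743.43 = ¥91,536.84.
In-quota duty = ¥732,743.43 × 1% = ¥7,327.43. Over-quota duty = ¥91,536.84 × 20.5% = ¥18,765.05.
Line duty = ¥7,327.43 + ¥18,765.05 = ¥26,092.48.
Total = ¥359.91 + ¥7,884.14 + ¥26,092.48 = ¥34,336.53.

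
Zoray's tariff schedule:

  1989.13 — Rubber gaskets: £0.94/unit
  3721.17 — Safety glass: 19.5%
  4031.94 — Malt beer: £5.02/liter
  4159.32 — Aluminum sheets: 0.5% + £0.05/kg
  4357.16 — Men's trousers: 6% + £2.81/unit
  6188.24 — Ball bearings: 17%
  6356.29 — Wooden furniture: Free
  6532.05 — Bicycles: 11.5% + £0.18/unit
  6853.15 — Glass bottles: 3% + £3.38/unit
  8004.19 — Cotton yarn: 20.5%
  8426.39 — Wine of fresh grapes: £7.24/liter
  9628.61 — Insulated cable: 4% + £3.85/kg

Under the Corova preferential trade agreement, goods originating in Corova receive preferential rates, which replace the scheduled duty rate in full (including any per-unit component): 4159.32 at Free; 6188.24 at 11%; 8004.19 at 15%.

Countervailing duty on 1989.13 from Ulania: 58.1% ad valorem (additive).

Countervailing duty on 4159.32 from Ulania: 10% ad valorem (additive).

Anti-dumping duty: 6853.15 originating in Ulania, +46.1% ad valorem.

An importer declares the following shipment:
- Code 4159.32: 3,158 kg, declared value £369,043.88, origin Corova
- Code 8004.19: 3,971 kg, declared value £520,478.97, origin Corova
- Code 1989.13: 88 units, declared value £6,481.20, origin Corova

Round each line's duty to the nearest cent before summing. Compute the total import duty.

£78,154.57

Line 1 (4159.32, Corova, 3,158 kg, £369,043.88):
Base rate for 4159.32 is 0.5% + £0.05/kg.
Origin Corova qualifies under the Zoray–Corova agreement and 4159.32 is covered: preferential rate Free applies instead.
The additional-duty order on 4159.32 targets Ulania, not Corova; it does not apply.
Duty = £369,043.88 × 0% = £0.00.
Line 2 (8004.19, Corova, 3,971 kg, £520,478.97):
Base rate for 8004.19 is 20.5%.
Origin Corova qualifies under the Zoray–Corova agreement and 8004.19 is covered: preferential rate 15% applies instead.
Duty = £520,478.97 × 15% = £78,071.85.
Line 3 (1989.13, Corova, 88 units, £6,481.20):
Base rate for 1989.13 is £0.94/unit.
Origin Corova is the FTA partner but 1989.13 is not on the preference list; base rate stands.
The additional-duty order on 1989.13 targets Ulania, not Corova; it does not apply.
Duty = 88 × £0.94 = £82.72.
Total = £0.00 + £78,071.85 + £82.72 = £78,154.57.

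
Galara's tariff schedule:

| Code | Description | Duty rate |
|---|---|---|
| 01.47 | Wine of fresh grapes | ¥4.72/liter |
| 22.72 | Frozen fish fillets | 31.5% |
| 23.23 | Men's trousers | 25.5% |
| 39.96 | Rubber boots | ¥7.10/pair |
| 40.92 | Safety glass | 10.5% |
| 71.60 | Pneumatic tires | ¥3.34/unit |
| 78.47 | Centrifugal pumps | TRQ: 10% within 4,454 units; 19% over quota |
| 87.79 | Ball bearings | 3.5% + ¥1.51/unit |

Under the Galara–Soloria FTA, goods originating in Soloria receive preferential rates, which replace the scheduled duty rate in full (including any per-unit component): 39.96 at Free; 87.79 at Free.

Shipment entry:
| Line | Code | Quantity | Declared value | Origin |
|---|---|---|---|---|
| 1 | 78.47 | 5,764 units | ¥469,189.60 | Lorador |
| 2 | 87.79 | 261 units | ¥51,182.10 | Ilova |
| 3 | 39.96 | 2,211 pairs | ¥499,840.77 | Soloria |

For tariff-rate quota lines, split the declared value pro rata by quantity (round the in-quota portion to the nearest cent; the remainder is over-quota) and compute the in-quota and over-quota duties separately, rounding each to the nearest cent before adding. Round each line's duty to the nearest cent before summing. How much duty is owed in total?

Line 1 (78.47, Lorador, 5,764 units, ¥469,189.60):
Code 78.47 is under a tariff-rate quota (threshold 4,454 units). In-quota: 4,454 units at 10%; over-quota: 1,310 units at 19%.
Pro-rata value split: in-quota = ¥469,189.60 × 4,454/5,764 = ¥362,555.60; over-quota = ¥469,189.60 − ¥362,555.60 = ¥106,634.00.
In-quota duty = ¥362,555.60 × 10% = ¥36,255.56. Over-quota duty = ¥106,634.00 × 19% = ¥20,260.46.
Line duty = ¥36,255.56 + ¥20,260.46 = ¥56,516.02.
Line 2 (87.79, Ilova, 261 units, ¥51,182.10):
Base rate for 87.79 is 3.5% + ¥1.51/unit.
87.79 has an FTA preferential rate, but origin Ilova is not Soloria; base rate stands.
Duty = ¥51,182.10 × 3.5% + 261 × ¥1.51 = ¥2,185.48.
Line 3 (39.96, Soloria, 2,211 pairs, ¥499,840.77):
Base rate for 39.96 is ¥7.10/pair.
Origin Soloria qualifies under the Galara–Soloria agreement and 39.96 is covered: preferential rate Free applies instead.
Duty = ¥499,840.77 × 0% = ¥0.00.
Total = ¥56,516.02 + ¥2,185.48 + ¥0.00 = ¥58,701.50.

¥58,701.50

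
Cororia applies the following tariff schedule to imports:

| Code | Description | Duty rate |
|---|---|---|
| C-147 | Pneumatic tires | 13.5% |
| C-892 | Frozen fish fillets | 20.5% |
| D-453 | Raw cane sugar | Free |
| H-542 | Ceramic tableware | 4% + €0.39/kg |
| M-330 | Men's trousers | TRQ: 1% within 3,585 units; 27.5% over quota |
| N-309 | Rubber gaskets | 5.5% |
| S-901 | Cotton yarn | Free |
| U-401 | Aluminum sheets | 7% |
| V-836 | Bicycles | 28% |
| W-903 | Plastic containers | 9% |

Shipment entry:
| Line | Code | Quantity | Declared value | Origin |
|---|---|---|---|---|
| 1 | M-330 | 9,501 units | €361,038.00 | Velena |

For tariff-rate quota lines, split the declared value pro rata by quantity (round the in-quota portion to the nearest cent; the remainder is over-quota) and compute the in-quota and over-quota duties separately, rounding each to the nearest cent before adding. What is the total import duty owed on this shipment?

€63,184.50

Line 1 (M-330, Velena, 9,501 units, €361,038.00):
Code M-330 is under a tariff-rate quota (threshold 3,585 units). In-quota: 3,585 units at 1%; over-quota: 5,916 units at 27.5%.
Pro-rata value split: in-quota = €361,038.00 × 3,585/9,501 = €136,230.00; over-quota = €361,038.00 − €136,230.00 = €224,808.00.
In-quota duty = €136,230.00 × 1% = €1,362.30. Over-quota duty = €224,808.00 × 27.5% = €61,822.20.
Line duty = €1,362.30 + €61,822.20 = €63,184.50.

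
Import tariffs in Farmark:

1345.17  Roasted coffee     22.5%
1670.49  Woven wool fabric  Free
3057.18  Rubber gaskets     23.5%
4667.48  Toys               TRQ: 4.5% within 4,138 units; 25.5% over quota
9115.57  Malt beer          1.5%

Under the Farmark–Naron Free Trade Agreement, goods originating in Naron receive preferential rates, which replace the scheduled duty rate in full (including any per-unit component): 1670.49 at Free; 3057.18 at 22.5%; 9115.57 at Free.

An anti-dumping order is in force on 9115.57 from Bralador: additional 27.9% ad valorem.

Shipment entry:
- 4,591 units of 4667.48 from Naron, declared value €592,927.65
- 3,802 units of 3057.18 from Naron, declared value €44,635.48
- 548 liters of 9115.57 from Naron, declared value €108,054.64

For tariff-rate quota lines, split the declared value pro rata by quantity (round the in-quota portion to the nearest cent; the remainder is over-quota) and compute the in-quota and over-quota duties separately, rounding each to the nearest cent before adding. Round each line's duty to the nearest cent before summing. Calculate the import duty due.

€49,010.76

Line 1 (4667.48, Naron, 4,591 units, €592,927.65):
Code 4667.48 is under a tariff-rate quota (threshold 4,138 units). In-quota: 4,138 units at 4.5%; over-quota: 453 units at 25.5%.
Pro-rata value split: in-quota = €592,927.65 × 4,138/4,591 = €534,422.70; over-quota = €592,927.65 − €534,422.70 = €58,504.95.
In-quota duty = €534,422.70 × 4.5% = €24,049.02. Over-quota duty = €58,504.95 × 25.5% = €14,918.76.
Line duty = €24,049.02 + €14,918.76 = €38,967.78.
Line 2 (3057.18, Naron, 3,802 units, €44,635.48):
Base rate for 3057.18 is 23.5%.
Origin Naron qualifies under the Farmark–Naron agreement and 3057.18 is covered: preferential rate 22.5% applies instead.
Duty = €44,635.48 × 22.5% = €10,042.98.
Line 3 (9115.57, Naron, 548 liters, €108,054.64):
Base rate for 9115.57 is 1.5%.
Origin Naron qualifies under the Farmark–Naron agreement and 9115.57 is covered: preferential rate Free applies instead.
The additional-duty order on 9115.57 targets Bralador, not Naron; it does not apply.
Duty = €108,054.64 × 0% = €0.00.
Total = €38,967.78 + €10,042.98 + €0.00 = €49,010.76.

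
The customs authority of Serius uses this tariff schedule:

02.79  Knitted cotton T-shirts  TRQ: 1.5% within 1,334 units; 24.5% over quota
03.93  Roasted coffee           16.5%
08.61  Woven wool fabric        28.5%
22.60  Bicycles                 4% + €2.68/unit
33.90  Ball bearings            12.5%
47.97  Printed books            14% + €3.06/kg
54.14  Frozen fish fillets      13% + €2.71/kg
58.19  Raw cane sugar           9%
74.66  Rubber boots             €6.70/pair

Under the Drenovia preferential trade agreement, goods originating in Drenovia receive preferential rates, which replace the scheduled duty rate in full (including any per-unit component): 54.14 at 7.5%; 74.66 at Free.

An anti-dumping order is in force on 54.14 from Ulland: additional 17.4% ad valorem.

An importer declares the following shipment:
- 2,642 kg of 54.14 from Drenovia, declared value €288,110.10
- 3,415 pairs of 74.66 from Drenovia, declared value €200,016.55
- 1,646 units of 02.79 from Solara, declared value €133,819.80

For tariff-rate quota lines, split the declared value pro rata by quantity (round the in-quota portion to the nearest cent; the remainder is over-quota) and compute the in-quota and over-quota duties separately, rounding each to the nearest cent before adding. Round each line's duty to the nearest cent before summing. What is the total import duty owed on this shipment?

€29,449.64

Line 1 (54.14, Drenovia, 2,642 kg, €288,110.10):
Base rate for 54.14 is 13% + €2.71/kg.
Origin Drenovia qualifies under the Serius–Drenovia agreement and 54.14 is covered: preferential rate 7.5% applies instead.
The additional-duty order on 54.14 targets Ulland, not Drenovia; it does not apply.
Duty = €288,110.10 × 7.5% = €21,608.26.
Line 2 (74.66, Drenovia, 3,415 pairs, €200,016.55):
Base rate for 74.66 is €6.70/pair.
Origin Drenovia qualifies under the Serius–Drenovia agreement and 74.66 is covered: preferential rate Free applies instead.
Duty = €200,016.55 × 0% = €0.00.
Line 3 (02.79, Solara, 1,646 units, €133,819.80):
Code 02.79 is under a tariff-rate quota (threshold 1,334 units). In-quota: 1,334 units at 1.5%; over-quota: 312 units at 24.5%.
Pro-rata value split: in-quota = €133,819.80 × 1,334/1,646 = €108,454.20; over-quota = €133,819.80 − €108,454.20 = €25,365.60.
In-quota duty = €108,454.20 × 1.5% = €1,626.81. Over-quota duty = €25,365.60 × 24.5% = €6,214.57.
Line duty = €1,626.81 + €6,214.57 = €7,841.38.
Total = €21,608.26 + €0.00 + €7,841.38 = €29,449.64.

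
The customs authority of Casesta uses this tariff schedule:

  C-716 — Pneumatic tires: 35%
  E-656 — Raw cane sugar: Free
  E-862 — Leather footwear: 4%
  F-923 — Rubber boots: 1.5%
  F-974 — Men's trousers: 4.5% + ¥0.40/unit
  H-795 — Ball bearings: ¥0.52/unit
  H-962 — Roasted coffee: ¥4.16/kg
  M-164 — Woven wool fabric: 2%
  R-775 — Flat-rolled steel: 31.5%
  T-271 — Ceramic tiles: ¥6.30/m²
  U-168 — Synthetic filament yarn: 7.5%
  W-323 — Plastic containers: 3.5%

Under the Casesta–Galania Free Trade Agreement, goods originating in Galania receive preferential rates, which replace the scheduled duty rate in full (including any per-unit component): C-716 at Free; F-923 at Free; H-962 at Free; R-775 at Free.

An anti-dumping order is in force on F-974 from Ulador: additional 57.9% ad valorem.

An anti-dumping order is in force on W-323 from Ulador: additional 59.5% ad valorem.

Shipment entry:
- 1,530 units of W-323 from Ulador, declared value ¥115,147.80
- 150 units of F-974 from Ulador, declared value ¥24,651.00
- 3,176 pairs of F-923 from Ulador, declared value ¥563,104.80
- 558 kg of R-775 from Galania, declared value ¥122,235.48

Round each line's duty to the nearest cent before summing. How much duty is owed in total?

Line 1 (W-323, Ulador, 1,530 units, ¥115,147.80):
Base rate for W-323 is 3.5%.
Additional duty on W-323 from Ulador: +59.5%. Applied ad valorem rate: 3.5% + 59.5% = 63%.
Duty = ¥115,147.80 × 63% = ¥72,543.11.
Line 2 (F-974, Ulador, 150 units, ¥24,651.00):
Base rate for F-974 is 4.5% + ¥0.40/unit.
Additional duty on F-974 from Ulador: +57.9%. Applied ad valorem rate: 4.5% + 57.9% = 62.4%.
Duty = ¥24,651.00 × 62.4% + 150 × ¥0.40 = ¥15,442.22.
Line 3 (F-923, Ulador, 3,176 pairs, ¥563,104.80):
Base rate for F-923 is 1.5%.
F-923 has an FTA preferential rate, but origin Ulador is not Galania; base rate stands.
Duty = ¥563,104.80 × 1.5% = ¥8,446.57.
Line 4 (R-775, Galania, 558 kg, ¥122,235.48):
Base rate for R-775 is 31.5%.
Origin Galania qualifies under the Casesta–Galania agreement and R-775 is covered: preferential rate Free applies instead.
Duty = ¥122,235.48 × 0% = ¥0.00.
Total = ¥72,543.11 + ¥15,442.22 + ¥8,446.57 + ¥0.00 = ¥96,431.90.

¥96,431.90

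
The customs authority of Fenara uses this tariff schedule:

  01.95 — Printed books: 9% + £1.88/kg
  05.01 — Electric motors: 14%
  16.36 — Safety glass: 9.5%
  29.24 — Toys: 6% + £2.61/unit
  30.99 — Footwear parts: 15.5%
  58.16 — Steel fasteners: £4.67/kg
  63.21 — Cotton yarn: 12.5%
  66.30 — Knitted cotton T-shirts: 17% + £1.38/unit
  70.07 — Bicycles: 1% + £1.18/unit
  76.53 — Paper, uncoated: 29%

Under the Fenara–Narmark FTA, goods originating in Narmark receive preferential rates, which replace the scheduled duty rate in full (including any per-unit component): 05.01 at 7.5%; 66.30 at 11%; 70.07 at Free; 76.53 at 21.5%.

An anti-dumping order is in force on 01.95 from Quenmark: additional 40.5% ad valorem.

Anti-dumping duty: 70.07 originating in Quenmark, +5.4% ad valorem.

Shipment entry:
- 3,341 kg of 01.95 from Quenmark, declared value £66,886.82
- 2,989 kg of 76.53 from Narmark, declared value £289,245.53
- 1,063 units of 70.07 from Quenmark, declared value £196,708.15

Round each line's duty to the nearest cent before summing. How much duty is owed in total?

£115,421.51

Line 1 (01.95, Quenmark, 3,341 kg, £66,886.82):
Base rate for 01.95 is 9% + £1.88/kg.
Additional duty on 01.95 from Quenmark: +40.5%. Applied ad valorem rate: 9% + 40.5% = 49.5%.
Duty = £66,886.82 × 49.5% + 3,341 × £1.88 = £39,390.06.
Line 2 (76.53, Narmark, 2,989 kg, £289,245.53):
Base rate for 76.53 is 29%.
Origin Narmark qualifies under the Fenara–Narmark agreement and 76.53 is covered: preferential rate 21.5% applies instead.
Duty = £289,245.53 × 21.5% = £62,187.79.
Line 3 (70.07, Quenmark, 1,063 units, £196,708.15):
Base rate for 70.07 is 1% + £1.18/unit.
70.07 has an FTA preferential rate, but origin Quenmark is not Narmark; base rate stands.
Additional duty on 70.07 from Quenmark: +5.4%. Applied ad valorem rate: 1% + 5.4% = 6.4%.
Duty = £196,708.15 × 6.4% + 1,063 × £1.18 = £13,843.66.
Total = £39,390.06 + £62,187.79 + £13,843.66 = £115,421.51.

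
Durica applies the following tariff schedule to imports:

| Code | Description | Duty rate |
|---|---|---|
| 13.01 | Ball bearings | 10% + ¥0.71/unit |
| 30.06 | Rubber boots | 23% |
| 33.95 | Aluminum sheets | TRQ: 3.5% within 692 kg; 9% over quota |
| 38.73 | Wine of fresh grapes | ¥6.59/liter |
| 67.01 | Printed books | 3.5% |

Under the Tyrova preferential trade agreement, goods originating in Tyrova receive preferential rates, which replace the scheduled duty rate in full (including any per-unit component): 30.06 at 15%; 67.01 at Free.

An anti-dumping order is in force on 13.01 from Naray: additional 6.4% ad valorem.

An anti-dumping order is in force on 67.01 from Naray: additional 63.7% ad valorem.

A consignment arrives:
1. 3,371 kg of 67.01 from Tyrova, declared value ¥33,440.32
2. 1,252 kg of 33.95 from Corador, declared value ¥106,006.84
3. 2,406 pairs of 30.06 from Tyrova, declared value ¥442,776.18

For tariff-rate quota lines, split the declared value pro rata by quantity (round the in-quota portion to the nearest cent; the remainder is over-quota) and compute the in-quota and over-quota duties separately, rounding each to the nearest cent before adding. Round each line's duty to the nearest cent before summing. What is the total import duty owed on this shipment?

Line 1 (67.01, Tyrova, 3,371 kg, ¥33,440.32):
Base rate for 67.01 is 3.5%.
Origin Tyrova qualifies under the Durica–Tyrova agreement and 67.01 is covered: preferential rate Free applies instead.
The additional-duty order on 67.01 targets Naray, not Tyrova; it does not apply.
Duty = ¥33,440.32 × 0% = ¥0.00.
Line 2 (33.95, Corador, 1,252 kg, ¥106,006.84):
Code 33.95 is under a tariff-rate quota (threshold 692 kg). In-quota: 692 kg at 3.5%; over-quota: 560 kg at 9%.
Pro-rata value split: in-quota = ¥106,006.84 × 692/1,252 = ¥58,591.64; over-quota = ¥106,006.84 − ¥58,591.64 = ¥47,415.20.
In-quota duty = ¥58,591.64 × 3.5% = ¥2,050.71. Over-quota duty = ¥47,415.20 × 9% = ¥4,267.37.
Line duty = ¥2,050.71 + ¥4,267.37 = ¥6,318.08.
Line 3 (30.06, Tyrova, 2,406 pairs, ¥442,776.18):
Base rate for 30.06 is 23%.
Origin Tyrova qualifies under the Durica–Tyrova agreement and 30.06 is covered: preferential rate 15% applies instead.
Duty = ¥442,776.18 × 15% = ¥66,416.43.
Total = ¥0.00 + ¥6,318.08 + ¥66,416.43 = ¥72,734.51.

¥72,734.51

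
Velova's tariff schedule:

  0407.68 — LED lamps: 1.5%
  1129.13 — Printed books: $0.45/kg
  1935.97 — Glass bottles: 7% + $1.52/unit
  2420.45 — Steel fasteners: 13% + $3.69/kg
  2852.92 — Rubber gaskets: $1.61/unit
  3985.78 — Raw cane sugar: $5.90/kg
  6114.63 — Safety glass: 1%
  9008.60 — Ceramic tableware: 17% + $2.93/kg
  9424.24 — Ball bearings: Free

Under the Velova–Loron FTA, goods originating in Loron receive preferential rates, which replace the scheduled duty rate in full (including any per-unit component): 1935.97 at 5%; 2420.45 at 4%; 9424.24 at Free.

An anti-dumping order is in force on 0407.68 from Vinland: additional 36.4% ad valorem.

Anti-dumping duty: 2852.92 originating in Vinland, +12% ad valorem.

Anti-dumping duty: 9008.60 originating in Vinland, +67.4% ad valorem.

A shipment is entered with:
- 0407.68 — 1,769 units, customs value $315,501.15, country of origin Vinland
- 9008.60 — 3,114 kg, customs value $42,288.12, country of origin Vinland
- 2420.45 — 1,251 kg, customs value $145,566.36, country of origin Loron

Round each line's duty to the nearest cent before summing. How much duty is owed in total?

$170,212.78

Line 1 (0407.68, Vinland, 1,769 units, $315,501.15):
Base rate for 0407.68 is 1.5%.
Additional duty on 0407.68 from Vinland: +36.4%. Applied ad valorem rate: 1.5% + 36.4% = 37.9%.
Duty = $315,501.15 × 37.9% = $119,574.94.
Line 2 (9008.60, Vinland, 3,114 kg, $42,288.12):
Base rate for 9008.60 is 17% + $2.93/kg.
Additional duty on 9008.60 from Vinland: +67.4%. Applied ad valorem rate: 17% + 67.4% = 84.4%.
Duty = $42,288.12 × 84.4% + 3,114 × $2.93 = $44,815.19.
Line 3 (2420.45, Loron, 1,251 kg, $145,566.36):
Base rate for 2420.45 is 13% + $3.69/kg.
Origin Loron qualifies under the Velova–Loron agreement and 2420.45 is covered: preferential rate 4% applies instead.
Duty = $145,566.36 × 4% = $5,822.65.
Total = $119,574.94 + $44,815.19 + $5,822.65 = $170,212.78.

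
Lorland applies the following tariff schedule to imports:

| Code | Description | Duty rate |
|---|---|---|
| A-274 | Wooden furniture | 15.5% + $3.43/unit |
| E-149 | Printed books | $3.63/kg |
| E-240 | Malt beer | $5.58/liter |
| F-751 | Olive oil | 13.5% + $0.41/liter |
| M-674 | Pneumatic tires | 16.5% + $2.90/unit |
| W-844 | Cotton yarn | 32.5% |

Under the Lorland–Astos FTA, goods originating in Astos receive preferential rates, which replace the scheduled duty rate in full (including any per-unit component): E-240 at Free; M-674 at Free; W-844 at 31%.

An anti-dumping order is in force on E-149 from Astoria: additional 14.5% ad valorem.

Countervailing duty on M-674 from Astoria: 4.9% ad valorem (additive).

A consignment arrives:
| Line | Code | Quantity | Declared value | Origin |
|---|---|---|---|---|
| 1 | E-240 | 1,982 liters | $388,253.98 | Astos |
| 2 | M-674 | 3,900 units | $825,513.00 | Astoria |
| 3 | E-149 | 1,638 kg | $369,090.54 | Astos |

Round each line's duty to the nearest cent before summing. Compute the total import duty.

Line 1 (E-240, Astos, 1,982 liters, $388,253.98):
Base rate for E-240 is $5.58/liter.
Origin Astos qualifies under the Lorland–Astos agreement and E-240 is covered: preferential rate Free applies instead.
Duty = $388,253.98 × 0% = $0.00.
Line 2 (M-674, Astoria, 3,900 units, $825,513.00):
Base rate for M-674 is 16.5% + $2.90/unit.
M-674 has an FTA preferential rate, but origin Astoria is not Astos; base rate stands.
Additional duty on M-674 from Astoria: +4.9%. Applied ad valorem rate: 16.5% + 4.9% = 21.4%.
Duty = $825,513.00 × 21.4% + 3,900 × $2.90 = $187,969.78.
Line 3 (E-149, Astos, 1,638 kg, $369,090.54):
Base rate for E-149 is $3.63/kg.
Origin Astos is the FTA partner but E-149 is not on the preference list; base rate stands.
The additional-duty order on E-149 targets Astoria, not Astos; it does not apply.
Duty = 1,638 × $3.63 = $5,945.94.
Total = $0.00 + $187,969.78 + $5,945.94 = $193,915.72.

$193,915.72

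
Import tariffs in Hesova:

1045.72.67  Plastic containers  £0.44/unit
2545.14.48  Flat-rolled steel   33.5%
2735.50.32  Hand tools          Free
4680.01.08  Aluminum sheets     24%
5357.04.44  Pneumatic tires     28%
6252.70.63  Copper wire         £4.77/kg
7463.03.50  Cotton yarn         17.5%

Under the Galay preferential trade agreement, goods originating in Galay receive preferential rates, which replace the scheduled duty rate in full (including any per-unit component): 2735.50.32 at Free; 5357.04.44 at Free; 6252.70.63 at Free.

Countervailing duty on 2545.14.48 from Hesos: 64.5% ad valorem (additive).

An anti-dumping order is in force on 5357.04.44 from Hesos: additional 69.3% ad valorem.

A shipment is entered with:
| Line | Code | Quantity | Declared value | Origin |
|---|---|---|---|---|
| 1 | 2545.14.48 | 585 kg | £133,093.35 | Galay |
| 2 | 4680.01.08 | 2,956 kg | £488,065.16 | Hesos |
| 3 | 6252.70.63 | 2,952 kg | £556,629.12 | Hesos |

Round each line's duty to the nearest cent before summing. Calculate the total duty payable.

Line 1 (2545.14.48, Galay, 585 kg, £133,093.35):
Base rate for 2545.14.48 is 33.5%.
Origin Galay is the FTA partner but 2545.14.48 is not on the preference list; base rate stands.
The additional-duty order on 2545.14.48 targets Hesos, not Galay; it does not apply.
Duty = £133,093.35 × 33.5% = £44,586.27.
Line 2 (4680.01.08, Hesos, 2,956 kg, £488,065.16):
Base rate for 4680.01.08 is 24%.
Duty = £488,065.16 × 24% = £117,135.64.
Line 3 (6252.70.63, Hesos, 2,952 kg, £556,629.12):
Base rate for 6252.70.63 is £4.77/kg.
6252.70.63 has an FTA preferential rate, but origin Hesos is not Galay; base rate stands.
Duty = 2,952 × £4.77 = £14,081.04.
Total = £44,586.27 + £117,135.64 + £14,081.04 = £175,802.95.

£175,802.95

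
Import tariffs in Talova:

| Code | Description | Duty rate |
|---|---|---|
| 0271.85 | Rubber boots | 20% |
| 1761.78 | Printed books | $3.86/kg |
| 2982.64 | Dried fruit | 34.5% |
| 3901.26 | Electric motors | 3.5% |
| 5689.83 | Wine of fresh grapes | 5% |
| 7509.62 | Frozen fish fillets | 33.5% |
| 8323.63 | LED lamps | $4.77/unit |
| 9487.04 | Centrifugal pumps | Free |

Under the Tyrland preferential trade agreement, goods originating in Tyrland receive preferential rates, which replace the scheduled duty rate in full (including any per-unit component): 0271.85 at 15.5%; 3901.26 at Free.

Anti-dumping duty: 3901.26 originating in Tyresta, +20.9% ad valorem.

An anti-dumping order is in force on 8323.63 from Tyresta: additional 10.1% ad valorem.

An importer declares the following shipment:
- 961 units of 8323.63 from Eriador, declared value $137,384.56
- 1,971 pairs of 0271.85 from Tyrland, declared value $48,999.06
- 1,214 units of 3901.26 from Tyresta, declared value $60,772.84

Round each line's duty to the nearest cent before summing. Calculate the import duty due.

$27,007.39

Line 1 (8323.63, Eriador, 961 units, $137,384.56):
Base rate for 8323.63 is $4.77/unit.
The additional-duty order on 8323.63 targets Tyresta, not Eriador; it does not apply.
Duty = 961 × $4.77 = $4,583.97.
Line 2 (0271.85, Tyrland, 1,971 pairs, $48,999.06):
Base rate for 0271.85 is 20%.
Origin Tyrland qualifies under the Talova–Tyrland agreement and 0271.85 is covered: preferential rate 15.5% applies instead.
Duty = $48,999.06 × 15.5% = $7,594.85.
Line 3 (3901.26, Tyresta, 1,214 units, $60,772.84):
Base rate for 3901.26 is 3.5%.
3901.26 has an FTA preferential rate, but origin Tyresta is not Tyrland; base rate stands.
Additional duty on 3901.26 from Tyresta: +20.9%. Applied ad valorem rate: 3.5% + 20.9% = 24.4%.
Duty = $60,772.84 × 24.4% = $14,828.57.
Total = $4,583.97 + $7,594.85 + $14,828.57 = $27,007.39.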